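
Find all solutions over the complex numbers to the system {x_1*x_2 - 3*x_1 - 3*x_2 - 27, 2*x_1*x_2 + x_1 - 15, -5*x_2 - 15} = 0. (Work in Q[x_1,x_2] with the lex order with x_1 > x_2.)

Compute a lex Gröbner basis by Buchberger's algorithm.
f_1 = x_1*x_2 - 3*x_1 - 3*x_2 - 27, LT = x_1*x_2.
f_2 = 2*x_1*x_2 + x_1 - 15, LT = x_1*x_2.
f_3 = -5*x_2 - 15, LT = x_2.

S(f_1,f_2): lcm = x_1*x_2. S = -7/2*x_1 - 3*x_2 - 39/2.
  leading term x_1: no divisor's leading term divides it; move -7/2*x_1 to the remainder.
  leading term x_2: subtract (3/5)·f_3 from -3*x_2 - 39/2 → -21/2
  leading term 1: no divisor's leading term divides it; move -21/2 to the remainder.
  remainder -7/2*x_1 - 21/2 ≠ 0; add h_4 = -7/2*x_1 - 21/2 to the basis.

The other S-polynomials (S(f_1,f_3), S(f_2,f_3), S(f_1,h_4), S(f_2,h_4), S(f_3,h_4)) all reduce to 0 modulo the current basis, so we have a Gröbner basis.
Inter-reduce: drop elements whose leading term is divisible by another's, tail-reduce, and make monic.
Reduced Gröbner basis: {x_1 + 3, x_2 + 3}.

The lex basis is triangular: the last element involves only x_2. Solving x_2 + 3 = 0 gives x_2 ∈ {-3}; substituting each value into the earlier elements determines the remaining variables.
  x_2 = -3: the earlier basis element becomes x_1 + 3 = 0, giving x_1 = -3 — point (-3, -3).
Check: every point annihilates each of the original generators.

{(-3, -3)}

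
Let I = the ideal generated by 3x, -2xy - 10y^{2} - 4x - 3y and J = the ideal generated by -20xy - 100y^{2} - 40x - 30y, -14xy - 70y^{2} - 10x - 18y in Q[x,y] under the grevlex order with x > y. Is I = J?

Two ideals are equal iff their reduced Gröbner bases coincide (the reduced basis is unique for a fixed ordering).
Buchberger on the first generating set:
f_1 = 3x, LT = x.
f_2 = -2xy - 10y^{2} - 4x - 3y, LT = xy.

S(f_1,f_2): lcm = xy. S = -5y^{2} - 2x - \tfrac{3}{2}y.
  leading term y^{2}: no divisor's leading term divides it; move -5y^{2} to the remainder.
  leading term x: subtract (-\tfrac{2}{3})·f_1 from -2x - \tfrac{3}{2}y → -\tfrac{3}{2}y
  leading term y: no divisor's leading term divides it; move -\tfrac{3}{2}y to the remainder.
  remainder -5y^{2} - \tfrac{3}{2}y ≠ 0; add g_3 = -5y^{2} - \tfrac{3}{2}y to the basis.

The other S-polynomials (S(f_1,g_3), S(f_2,g_3)) all reduce to 0 modulo the current basis, so we have a Gröbner basis.
Inter-reduce: drop elements whose leading term is divisible by another's, tail-reduce, and make monic.
Reduced Gröbner basis: {y^{2} + \tfrac{3}{10}y, x}.

Buchberger on the second generating set:
h_1 = -20xy - 100y^{2} - 40x - 30y, LT = xy.
h_2 = -14xy - 70y^{2} - 10x - 18y, LT = xy.

S(h_1,h_2): lcm = xy. S = \tfrac{9}{7}x + \tfrac{3}{14}y.
  leading term x: no divisor's leading term divides it; move \tfrac{9}{7}x to the remainder.
  leading term y: no divisor's leading term divides it; move \tfrac{3}{14}y to the remainder.
  remainder \tfrac{9}{7}x + \tfrac{3}{14}y ≠ 0; add k_3 = \tfrac{9}{7}x + \tfrac{3}{14}y to the basis.

S(h_1,k_3): lcm = xy. S = \tfrac{29}{6}y^{2} + 2x + \tfrac{3}{2}y.
  leading term y^{2}: no divisor's leading term divides it; move \tfrac{29}{6}y^{2} to the remainder.
  leading term x: subtract (\tfrac{14}{9})·k_3 from 2x + \tfrac{3}{2}y → \tfrac{7}{6}y
  leading term y: no divisor's leading term divides it; move \tfrac{7}{6}y to the remainder.
  remainder \tfrac{29}{6}y^{2} + \tfrac{7}{6}y ≠ 0; add k_4 = \tfrac{29}{6}y^{2} + \tfrac{7}{6}y to the basis.

The other S-polynomials (S(h_2,k_3), S(h_1,k_4), S(h_2,k_4), S(k_3,k_4)) all reduce to 0 modulo the current basis, so we have a Gröbner basis.
Inter-reduce: drop elements whose leading term is divisible by another's, tail-reduce, and make monic.
Reduced Gröbner basis: {y^{2} + \tfrac{7}{29}y, x + \tfrac{1}{6}y}.

These differ, so the ideals are not equal.

No, the ideals differ.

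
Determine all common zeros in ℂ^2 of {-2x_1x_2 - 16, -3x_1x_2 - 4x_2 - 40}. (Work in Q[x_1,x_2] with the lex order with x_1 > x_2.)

{(2, -4)}

Compute a lex Gröbner basis by Buchberger's algorithm.
f_1 = -2x_1x_2 - 16, LT = x_1x_2.
f_2 = -3x_1x_2 - 4x_2 - 40, LT = x_1x_2.

S(f_1,f_2): lcm = x_1x_2. S = -\tfrac{4}{3}x_2 - \tfrac{16}{3}.
  reduce S modulo (f_1, f_2):
  remainder -\tfrac{4}{3}x_2 - \tfrac{16}{3} ≠ 0; add h_3 = -\tfrac{4}{3}x_2 - \tfrac{16}{3} to the basis.

S(f_1,h_3): lcm = x_1x_2. S = -4x_1 + 8.
  reduce S modulo (f_1, f_2, h_3):
  remainder -4x_1 + 8 ≠ 0; add h_4 = -4x_1 + 8 to the basis.

The other S-polynomials (S(f_2,h_3), S(f_1,h_4), S(f_2,h_4), S(h_3,h_4)) all reduce to 0 modulo the current basis, so we have a Gröbner basis.
Inter-reduce: drop elements whose leading term is divisible by another's, tail-reduce, and make monic.
Reduced Gröbner basis: {x_1 - 2, x_2 + 4}.

From the last basis element, x_2 + 4 = 0, so x_2 takes values in {-4}. Each choice, substituted upward through the basis, yields the corresponding point(s) of the solution set.
  x_2 = -4: the earlier basis element becomes x_1 - 2 = 0, giving x_1 = 2 — point (2, -4).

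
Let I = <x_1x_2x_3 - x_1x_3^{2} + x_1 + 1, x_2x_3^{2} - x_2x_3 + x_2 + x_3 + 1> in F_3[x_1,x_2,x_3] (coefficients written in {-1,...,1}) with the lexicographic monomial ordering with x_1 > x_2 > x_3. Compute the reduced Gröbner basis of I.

Buchberger's algorithm terminates because the ascending chain of leading-term ideals stabilizes.

f_1 = x_1x_2x_3 - x_1x_3^{2} + x_1 + 1, LT = x_1x_2x_3.
f_2 = x_2x_3^{2} - x_2x_3 + x_2 + x_3 + 1, LT = x_2x_3^{2}.

S(f_1,f_2): lcm = x_1x_2x_3^{2}. S = x_1x_2x_3 - x_1x_2 - x_1x_3^{3} - x_1 + x_3.
  leading term x_1x_2x_3: subtract (1)·f_1 from x_1x_2x_3 - x_1x_2 - x_1x_3^{3} - x_1 + x_3 → -x_1x_2 - x_1x_3^{3} + x_1x_3^{2} + x_1 + x_3 - 1
  leading term x_1x_2: no divisor's leading term divides it; move -x_1x_2 to the remainder.
  leading term x_1x_3^{3}: no divisor's leading term divides it; move -x_1x_3^{3} to the remainder.
  leading term x_1x_3^{2}: no divisor's leading term divides it; move x_1x_3^{2} to the remainder.
  leading term x_1: no divisor's leading term divides it; move x_1 to the remainder.
  leading term x_3: no divisor's leading term divides it; move x_3 to the remainder.
  leading term 1: no divisor's leading term divides it; move -1 to the remainder.
  remainder -x_1x_2 - x_1x_3^{3} + x_1x_3^{2} + x_1 + x_3 - 1 ≠ 0; add g_3 = -x_1x_2 - x_1x_3^{3} + x_1x_3^{2} + x_1 + x_3 - 1 to the basis.

S(f_1,g_3): lcm = x_1x_2x_3. S = -x_1x_3^{4} + x_1x_3^{3} - x_1x_3^{2} + x_1x_3 + x_1 + x_3^{2} - x_3 + 1.
  leading term x_1x_3^{4}: no divisor's leading term divides it; move -x_1x_3^{4} to the remainder.
  leading term x_1x_3^{3}: no divisor's leading term divides it; move x_1x_3^{3} to the remainder.
  leading term x_1x_3^{2}: no divisor's leading term divides it; move -x_1x_3^{2} to the remainder.
  leading term x_1x_3: no divisor's leading term divides it; move x_1x_3 to the remainder.
  leading term x_1: no divisor's leading term divides it; move x_1 to the remainder.
  leading term x_3^{2}: no divisor's leading term divides it; move x_3^{2} to the remainder.
  leading term x_3: no divisor's leading term divides it; move -x_3 to the remainder.
  leading term 1: no divisor's leading term divides it; move 1 to the remainder.
  remainder -x_1x_3^{4} + x_1x_3^{3} - x_1x_3^{2} + x_1x_3 + x_1 + x_3^{2} - x_3 + 1 ≠ 0; add g_4 = -x_1x_3^{4} + x_1x_3^{3} - x_1x_3^{2} + x_1x_3 + x_1 + x_3^{2} - x_3 + 1 to the basis.

The other S-polynomials (S(f_2,g_3), S(f_1,g_4), S(f_2,g_4), S(g_3,g_4)) all reduce to 0 modulo the current basis, so we have a Gröbner basis.
Inter-reduce: drop elements whose leading term is divisible by another's, tail-reduce, and make monic.

G = {x_1x_2 + x_1x_3^{3} - x_1x_3^{2} - x_1 - x_3 + 1, x_1x_3^{4} - x_1x_3^{3} + x_1x_3^{2} - x_1x_3 - x_1 - x_3^{2} + x_3 - 1, x_2x_3^{2} - x_2x_3 + x_2 + x_3 + 1}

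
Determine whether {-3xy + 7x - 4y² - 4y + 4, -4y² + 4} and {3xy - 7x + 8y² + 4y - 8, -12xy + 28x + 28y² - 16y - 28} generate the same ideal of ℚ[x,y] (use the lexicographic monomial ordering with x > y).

Yes, the ideals are equal.

For a fixed monomial order, each ideal has a unique reduced Gröbner basis; comparing bases decides equality.
Buchberger on the first generating set:
f_1 = -3xy + 7x - 4y² - 4y + 4, LT = xy.
f_2 = -4y² + 4, LT = y².

S(f_1,f_2): lcm = xy². S = -7/3xy + x + 4/3y³ + 4/3y² - 4/3y.
  reduce S modulo (f_1, f_2):
  remainder -40/9x + 28/9y + 4/3 ≠ 0; add g_3 = -40/9x + 28/9y + 4/3 to the basis.

The other S-polynomials (S(f_1,g_3), S(f_2,g_3)) all reduce to 0 modulo the current basis, so we have a Gröbner basis.
Inter-reduce: drop elements whose leading term is divisible by another's, tail-reduce, and make monic.
Reduced Gröbner basis: {x - 7/10y - 3/10, y² - 1}.

Buchberger on the second generating set:
h_1 = 3xy - 7x + 8y² + 4y - 8, LT = xy.
h_2 = -12xy + 28x + 28y² - 16y - 28, LT = xy.

S(h_1,h_2): lcm = xy. S = 5y² - 5.
  reduce S modulo (h_1, h_2):
  remainder 5y² - 5 ≠ 0; add k_3 = 5y² - 5 to the basis.

S(h_1,k_3): lcm = xy². S = -7/3xy + x + 8/3y³ + 4/3y² - 8/3y.
  reduce S modulo (h_1, h_2, k_3):
  remainder -40/9x + 28/9y + 4/3 ≠ 0; add k_4 = -40/9x + 28/9y + 4/3 to the basis.

The other S-polynomials (S(h_2,k_3), S(h_1,k_4), S(h_2,k_4), S(k_3,k_4)) all reduce to 0 modulo the current basis, so we have a Gröbner basis.
Inter-reduce: drop elements whose leading term is divisible by another's, tail-reduce, and make monic.
Reduced Gröbner basis: {x - 7/10y - 3/10, y² - 1}.

These coincide, so the ideals are equal.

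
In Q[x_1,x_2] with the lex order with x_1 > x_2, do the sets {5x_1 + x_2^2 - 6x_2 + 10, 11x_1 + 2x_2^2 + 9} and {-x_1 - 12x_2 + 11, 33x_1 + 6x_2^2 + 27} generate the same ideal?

Yes, the ideals are equal.

Since reduced Gröbner bases are canonical representatives of ideals under a given ordering, it suffices to compute and compare them.
Buchberger on the first generating set:
f_1 = 5x_1 + x_2^2 - 6x_2 + 10, LT = x_1.
f_2 = 11x_1 + 2x_2^2 + 9, LT = x_1.

S(f_1,f_2): lcm = x_1. S = 1/55x_2^2 - 6/5x_2 + 13/11.
  leading term x_2^2: no divisor's leading term divides it; move 1/55x_2^2 to the remainder.
  leading term x_2: no divisor's leading term divides it; move -6/5x_2 to the remainder.
  leading term 1: no divisor's leading term divides it; move 13/11 to the remainder.
  remainder 1/55x_2^2 - 6/5x_2 + 13/11 ≠ 0; add g_3 = 1/55x_2^2 - 6/5x_2 + 13/11 to the basis.

The other S-polynomials (S(f_1,g_3), S(f_2,g_3)) all reduce to 0 modulo the current basis, so we have a Gröbner basis.
Inter-reduce: drop elements whose leading term is divisible by another's, tail-reduce, and make monic.
Reduced Gröbner basis: {x_1 + 12x_2 - 11, x_2^2 - 66x_2 + 65}.

Buchberger on the second generating set:
h_1 = -x_1 - 12x_2 + 11, LT = x_1.
h_2 = 33x_1 + 6x_2^2 + 27, LT = x_1.

S(h_1,h_2): lcm = x_1. S = -2/11x_2^2 + 12x_2 - 130/11.
  leading term x_2^2: no divisor's leading term divides it; move -2/11x_2^2 to the remainder.
  leading term x_2: no divisor's leading term divides it; move 12x_2 to the remainder.
  leading term 1: no divisor's leading term divides it; move -130/11 to the remainder.
  remainder -2/11x_2^2 + 12x_2 - 130/11 ≠ 0; add k_3 = -2/11x_2^2 + 12x_2 - 130/11 to the basis.

The other S-polynomials (S(h_1,k_3), S(h_2,k_3)) all reduce to 0 modulo the current basis, so we have a Gröbner basis.
Inter-reduce: drop elements whose leading term is divisible by another's, tail-reduce, and make monic.
Reduced Gröbner basis: {x_1 + 12x_2 - 11, x_2^2 - 66x_2 + 65}.

The two bases agree; hence the ideals are identical.
The same test decides containment: I ⊆ J iff every generator of I reduces to 0 modulo a Gröbner basis of J.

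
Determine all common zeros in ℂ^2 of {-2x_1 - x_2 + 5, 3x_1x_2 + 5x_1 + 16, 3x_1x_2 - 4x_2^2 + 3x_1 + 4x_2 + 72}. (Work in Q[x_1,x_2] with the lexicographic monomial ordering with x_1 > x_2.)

Compute a lex Gröbner basis by Buchberger's algorithm.
f_1 = -2x_1 - x_2 + 5, LT = x_1.
f_2 = 3x_1x_2 + 5x_1 + 16, LT = x_1x_2.
f_3 = 3x_1x_2 + 3x_1 - 4x_2^2 + 4x_2 + 72, LT = x_1x_2.

S(f_1,f_2): lcm = x_1x_2. S = -5/3x_1 + 1/2x_2^2 - 5/2x_2 - 16/3.
  leading term x_1: subtract (5/6)·f_1 from -5/3x_1 + 1/2x_2^2 - 5/2x_2 - 16/3 → 1/2x_2^2 - 5/3x_2 - 19/2
  leading term x_2^2: no divisor's leading term divides it; move 1/2x_2^2 to the remainder.
  leading term x_2: no divisor's leading term divides it; move -5/3x_2 to the remainder.
  leading term 1: no divisor's leading term divides it; move -19/2 to the remainder.
  remainder 1/2x_2^2 - 5/3x_2 - 19/2 ≠ 0; add h_4 = 1/2x_2^2 - 5/3x_2 - 19/2 to the basis.

S(f_1,f_3): lcm = x_1x_2. S = -x_1 + 11/6x_2^2 - 23/6x_2 - 24.
  leading term x_1: subtract (1/2)·f_1 from -x_1 + 11/6x_2^2 - 23/6x_2 - 24 → 11/6x_2^2 - 10/3x_2 - 53/2
  leading term x_2^2: subtract (11/3)·h_4 from 11/6x_2^2 - 10/3x_2 - 53/2 → 25/9x_2 + 25/3
  leading term x_2: no divisor's leading term divides it; move 25/9x_2 to the remainder.
  leading term 1: no divisor's leading term divides it; move 25/3 to the remainder.
  remainder 25/9x_2 + 25/3 ≠ 0; add h_5 = 25/9x_2 + 25/3 to the basis.

S(f_2,f_3): lcm = x_1x_2. S = 2/3x_1 + 4/3x_2^2 - 4/3x_2 - 56/3.
  leading term x_1: subtract (-1/3)·f_1 from 2/3x_1 + 4/3x_2^2 - 4/3x_2 - 56/3 → 4/3x_2^2 - 5/3x_2 - 17
  leading term x_2^2: subtract (8/3)·h_4 from 4/3x_2^2 - 5/3x_2 - 17 → 25/9x_2 + 25/3
  leading term x_2: subtract (1)·h_5 from 25/9x_2 + 25/3 → 0
  remainder 0.

S(f_1,h_4): leading monomials are coprime, so the S-polynomial reduces to 0 (Buchberger's first criterion).
S(f_2,h_4): lcm = x_1x_2^2. S = 5x_1x_2 + 19x_1 + 16/3x_2.
  leading term x_1x_2: subtract (-5/2x_2)·f_1 from 5x_1x_2 + 19x_1 + 16/3x_2 → 19x_1 - 5/2x_2^2 + 107/6x_2
  leading term x_1: subtract (-19/2)·f_1 from 19x_1 - 5/2x_2^2 + 107/6x_2 → -5/2x_2^2 + 25/3x_2 + 95/2
  leading term x_2^2: subtract (-5)·h_4 from -5/2x_2^2 + 25/3x_2 + 95/2 → 0
  remainder 0.

S(f_3,h_4): lcm = x_1x_2^2. S = 13/3x_1x_2 + 19x_1 - 4/3x_2^3 + 4/3x_2^2 + 24x_2.
  leading term x_1x_2: subtract (-13/6x_2)·f_1 from 13/3x_1x_2 + 19x_1 - 4/3x_2^3 + 4/3x_2^2 + 24x_2 → 19x_1 - 4/3x_2^3 - 5/6x_2^2 + 209/6x_2
  leading term x_1: subtract (-19/2)·f_1 from 19x_1 - 4/3x_2^3 - 5/6x_2^2 + 209/6x_2 → -4/3x_2^3 - 5/6x_2^2 + 76/3x_2 + 95/2
  leading term x_2^3: subtract (-8/3x_2)·h_4 from -4/3x_2^3 - 5/6x_2^2 + 76/3x_2 + 95/2 → -95/18x_2^2 + 95/2
  leading term x_2^2: subtract (-95/9)·h_4 from -95/18x_2^2 + 95/2 → -475/27x_2 - 475/9
  leading term x_2: subtract (-19/3)·h_5 from -475/27x_2 - 475/9 → 0
  remainder 0.

S(f_1,h_5): leading monomials are coprime, so the S-polynomial reduces to 0 (Buchberger's first criterion).
S(f_2,h_5): lcm = x_1x_2. S = -4/3x_1 + 16/3.
  leading term x_1: subtract (2/3)·f_1 from -4/3x_1 + 16/3 → 2/3x_2 + 2
  leading term x_2: subtract (6/25)·h_5 from 2/3x_2 + 2 → 0
  remainder 0.

S(f_3,h_5): lcm = x_1x_2. S = -2x_1 - 4/3x_2^2 + 4/3x_2 + 24.
  leading term x_1: subtract (1)·f_1 from -2x_1 - 4/3x_2^2 + 4/3x_2 + 24 → -4/3x_2^2 + 7/3x_2 + 19
  leading term x_2^2: subtract (-8/3)·h_4 from -4/3x_2^2 + 7/3x_2 + 19 → -19/9x_2 - 19/3
  leading term x_2: subtract (-19/25)·h_5 from -19/9x_2 - 19/3 → 0
  remainder 0.

S(h_4,h_5): lcm = x_2^2. S = -19/3x_2 - 19.
  leading term x_2: subtract (-57/25)·h_5 from -19/3x_2 - 19 → 0
  remainder 0.

Every S-polynomial of the final basis reduces to 0, so we have a Gröbner basis.
Inter-reduce: drop elements whose leading term is divisible by another's, tail-reduce, and make monic.
Reduced Gröbner basis: {x_1 - 4, x_2 + 3}.

Elimination: the polynomial x_2 + 3 lies in the elimination ideal for x_2, so x_2 ∈ {-3}. For each such x_2, the remaining basis elements (now univariate) give the rest of the solution.
  x_2 = -3: the earlier basis element becomes x_1 - 4 = 0, giving x_1 = 4 — point (4, -3).
Each listed point satisfies every original equation (direct substitution).
Zero-dimensionality of the ideal guarantees finitely many solutions over ℂ.

{(4, -3)}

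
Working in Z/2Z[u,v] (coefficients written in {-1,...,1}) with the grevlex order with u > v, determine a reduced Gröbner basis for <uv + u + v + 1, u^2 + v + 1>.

G = {u^2 + v + 1, uv + u + v + 1, v^2 + v}

The reduced Gröbner basis is the canonical form of the ideal for this ordering.

f_1 = uv + u + v + 1, LT = uv.
f_2 = u^2 + v + 1, LT = u^2.

S(f_1,f_2): lcm = u^2v. S = u^2 + uv + v^2 + u + v.
  leading term u^2: subtract (1)·f_2 from u^2 + uv + v^2 + u + v → uv + v^2 + u + 1
  leading term uv: subtract (1)·f_1 from uv + v^2 + u + 1 → v^2 + v
  leading term v^2: no divisor's leading term divides it; move v^2 to the remainder.
  leading term v: no divisor's leading term divides it; move v to the remainder.
  remainder v^2 + v ≠ 0; add g_3 = v^2 + v to the basis.

The other S-polynomials (S(f_1,g_3), S(f_2,g_3)) all reduce to 0 modulo the current basis, so we have a Gröbner basis.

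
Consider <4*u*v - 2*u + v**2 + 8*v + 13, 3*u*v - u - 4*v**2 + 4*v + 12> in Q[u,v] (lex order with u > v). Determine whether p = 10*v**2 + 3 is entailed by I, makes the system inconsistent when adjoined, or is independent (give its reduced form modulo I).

Adjoining 10*v**2 + 3 makes the ideal the whole ring: the system is inconsistent.

First compute the reduced Gröbner basis of I by Buchberger's algorithm.
f_1 = 4*u*v - 2*u + v**2 + 8*v + 13, LT = u*v.
f_2 = 3*u*v - u - 4*v**2 + 4*v + 12, LT = u*v.

S(f_1,f_2): lcm = u*v. S = -1/6*u + 19/12*v**2 + 2/3*v - 3/4.
  reduce S modulo (f_1, f_2):
  remainder -1/6*u + 19/12*v**2 + 2/3*v - 3/4 ≠ 0; add h_3 = -1/6*u + 19/12*v**2 + 2/3*v - 3/4 to the basis.

S(f_1,h_3): lcm = u*v. S = -1/2*u + 19/2*v**3 + 17/4*v**2 - 5/2*v + 13/4.
  reduce S modulo (f_1, f_2, h_3):
  remainder 19/2*v**3 - 1/2*v**2 - 9/2*v + 11/2 ≠ 0; add h_4 = 19/2*v**3 - 1/2*v**2 - 9/2*v + 11/2 to the basis.

The other S-polynomials (S(f_2,h_3), S(f_1,h_4), S(f_2,h_4), S(h_3,h_4)) all reduce to 0 modulo the current basis, so we have a Gröbner basis.
Inter-reduce: drop elements whose leading term is divisible by another's, tail-reduce, and make monic.
Reduced Gröbner basis: {u - 19/2*v**2 - 4*v + 9/2, v**3 - 1/19*v**2 - 9/19*v + 11/19}.
Label its elements g_1 = u - 19/2*v**2 - 4*v + 9/2, g_2 = v**3 - 1/19*v**2 - 9/19*v + 11/19.

Reduce p = 10*v**2 + 3 modulo G:
  leading term v**2: no divisor's leading term divides it; move 10*v**2 to the remainder.
  leading term 1: no divisor's leading term divides it; move 3 to the remainder.
  normal form = 10*v**2 + 3.
The normal form is nonzero, so p ∉ I. Since p minus its normal form lies in I, I + (p) = I + (r) where r = 10*v**2 + 3; decide whether this ideal is the whole ring.
Run Buchberger on G together with r (pairs among the g_i already reduce to 0 since G is a Gröbner basis):
g_1 = u - 19/2*v**2 - 4*v + 9/2, LT = u.
g_2 = v**3 - 1/19*v**2 - 9/19*v + 11/19, LT = v**3.
r = 10*v**2 + 3, LT = v**2.

S(g_2,r): lcm = v**3. S = -1/19*v**2 - 147/190*v + 11/19.
  reduce S modulo (g_1, g_2, r):
  remainder -147/190*v + 113/190 ≠ 0; add m_4 = -147/190*v + 113/190 to the basis.

S(r,m_4): lcm = v**2. S = 113/147*v + 3/10.
  reduce S modulo (g_1, g_2, r, m_4):
  remainder 192517/216090 ≠ 0; add m_5 = 192517/216090 to the basis.

The other S-polynomials (S(g_1,g_2), S(g_1,r), S(g_1,m_4), S(g_2,m_4), S(g_1,m_5), S(g_2,m_5), S(r,m_5), S(m_4,m_5)) all reduce to 0 modulo the current basis, so we have a Gröbner basis.
Inter-reduce: drop elements whose leading term is divisible by another's, tail-reduce, and make monic.
Reduced Gröbner basis: {1}.
The reduced Gröbner basis of I + (p) is {1}: the ideal is the whole ring, so the enlarged system has no common solution — adjoining p is inconsistent.

The remainder on division by a Gröbner basis is unique — it is the normal form.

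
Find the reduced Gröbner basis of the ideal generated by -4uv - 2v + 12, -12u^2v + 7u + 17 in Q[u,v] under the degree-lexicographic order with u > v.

G = {v^2 - 33/2v + 29, u + 3/29v - 35/29}

f_1 = -4uv - 2v + 12, LT = uv.
f_2 = -12u^2v + 7u + 17, LT = u^2v.

S(f_1,f_2): lcm = u^2v. S = 1/2uv - 29/12u + 17/12.
  leading term uv: subtract (-1/8)·f_1 from 1/2uv - 29/12u + 17/12 → -29/12u - 1/4v + 35/12
  leading term u: no divisor's leading term divides it; move -29/12u to the remainder.
  leading term v: no divisor's leading term divides it; move -1/4v to the remainder.
  leading term 1: no divisor's leading term divides it; move 35/12 to the remainder.
  remainder -29/12u - 1/4v + 35/12 ≠ 0; add g_3 = -29/12u - 1/4v + 35/12 to the basis.

S(f_1,g_3): lcm = uv. S = -3/29v^2 + 99/58v - 3.
  leading term v^2: no divisor's leading term divides it; move -3/29v^2 to the remainder.
  leading term v: no divisor's leading term divides it; move 99/58v to the remainder.
  leading term 1: no divisor's leading term divides it; move -3 to the remainder.
  remainder -3/29v^2 + 99/58v - 3 ≠ 0; add g_4 = -3/29v^2 + 99/58v - 3 to the basis.

S(f_2,g_3): lcm = u^2v. S = -3/29uv^2 + 35/29uv - 7/12u - 17/12.
  leading term uv^2: subtract (3/116v)·f_1 from -3/29uv^2 + 35/29uv - 7/12u - 17/12 → 35/29uv + 3/58v^2 - 7/12u - 9/29v - 17/12
  leading term uv: subtract (-35/116)·f_1 from 35/29uv + 3/58v^2 - 7/12u - 9/29v - 17/12 → 3/58v^2 - 7/12u - 53/58v + 767/348
  leading term v^2: subtract (-1/2)·g_4 from 3/58v^2 - 7/12u - 53/58v + 767/348 → -7/12u - 7/116v + 245/348
  leading term u: subtract (7/29)·g_3 from -7/12u - 7/116v + 245/348 → 0
  remainder 0.

S(f_1,g_4): lcm = uv^2. S = 33/2uv + 1/2v^2 - 29u - 3v.
  leading term uv: subtract (-33/8)·f_1 from 33/2uv + 1/2v^2 - 29u - 3v → 1/2v^2 - 29u - 45/4v + 99/2
  leading term v^2: subtract (-29/6)·g_4 from 1/2v^2 - 29u - 45/4v + 99/2 → -29u - 3v + 35
  leading term u: subtract (12)·g_3 from -29u - 3v + 35 → 0
  remainder 0.

S(f_2,g_4): lcm = u^2v^2. S = 33/2u^2v - 29u^2 - 7/12uv - 17/12v.
  leading term u^2v: subtract (-33/8u)·f_1 from 33/2u^2v - 29u^2 - 7/12uv - 17/12v → -29u^2 - 53/6uv + 99/2u - 17/12v
  leading term u^2: subtract (12u)·g_3 from -29u^2 - 53/6uv + 99/2u - 17/12v → -35/6uv + 29/2u - 17/12v
  leading term uv: subtract (35/24)·f_1 from -35/6uv + 29/2u - 17/12v → 29/2u + 3/2v - 35/2
  leading term u: subtract (-6)·g_3 from 29/2u + 3/2v - 35/2 → 0
  remainder 0.

S(g_3,g_4): leading monomials are coprime, so the S-polynomial reduces to 0 (Buchberger's first criterion).
Every S-polynomial of the final basis reduces to 0, so we have a Gröbner basis.
Inter-reduce: drop elements whose leading term is divisible by another's, tail-reduce, and make monic.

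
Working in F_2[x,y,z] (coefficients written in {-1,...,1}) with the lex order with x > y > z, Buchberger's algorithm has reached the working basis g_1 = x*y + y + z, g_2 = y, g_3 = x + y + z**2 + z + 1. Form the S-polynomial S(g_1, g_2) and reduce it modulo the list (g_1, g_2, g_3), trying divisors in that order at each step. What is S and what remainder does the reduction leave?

S(g_1, g_2) = y + z; remainder on division = z.

lcm(LM(g_1), LM(g_2)) = x*y.
S = (lcm/LT(g_1))·g_1 − (lcm/LT(g_2))·g_2 = y + z.
Reduce S modulo (g_1, g_2, g_3) in that order:
  leading term y: subtract (1)·g_2 from y + z → z
  leading term z: no divisor's leading term divides it; move z to the remainder.
The remainder z is nonzero, so it would be added as the next basis element.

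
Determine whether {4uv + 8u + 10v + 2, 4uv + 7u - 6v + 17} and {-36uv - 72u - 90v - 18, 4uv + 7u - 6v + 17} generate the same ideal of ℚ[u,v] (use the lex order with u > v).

Equality of ideals is decidable: compute both reduced Gröbner bases (unique for the ordering) and check whether they agree.
Buchberger on the first generating set:
f_1 = 4uv + 8u + 10v + 2, LT = uv.
f_2 = 4uv + 7u - 6v + 17, LT = uv.

S(f_1,f_2): lcm = uv. S = ¼u + 4v - 15/4.
  leading term u: no divisor's leading term divides it; move ¼u to the remainder.
  leading term v: no divisor's leading term divides it; move 4v to the remainder.
  leading term 1: no divisor's leading term divides it; move -15/4 to the remainder.
  remainder ¼u + 4v - 15/4 ≠ 0; add g_3 = ¼u + 4v - 15/4 to the basis.

S(f_1,g_3): lcm = uv. S = 2u - 16v² + 35/2v + ½.
  leading term u: subtract (8)·g_3 from 2u - 16v² + 35/2v + ½ → -16v² - 29/2v + 61/2
  leading term v²: no divisor's leading term divides it; move -16v² to the remainder.
  leading term v: no divisor's leading term divides it; move -29/2v to the remainder.
  leading term 1: no divisor's leading term divides it; move 61/2 to the remainder.
  remainder -16v² - 29/2v + 61/2 ≠ 0; add g_4 = -16v² - 29/2v + 61/2 to the basis.

The other S-polynomials (S(f_2,g_3), S(f_1,g_4), S(f_2,g_4), S(g_3,g_4)) all reduce to 0 modulo the current basis, so we have a Gröbner basis.
Inter-reduce: drop elements whose leading term is divisible by another's, tail-reduce, and make monic.
Reduced Gröbner basis: {u + 16v - 15, v² + 29/32v - 61/32}.

Buchberger on the second generating set:
h_1 = -36uv - 72u - 90v - 18, LT = uv.
h_2 = 4uv + 7u - 6v + 17, LT = uv.

S(h_1,h_2): lcm = uv. S = ¼u + 4v - 15/4.
  leading term u: no divisor's leading term divides it; move ¼u to the remainder.
  leading term v: no divisor's leading term divides it; move 4v to the remainder.
  leading term 1: no divisor's leading term divides it; move -15/4 to the remainder.
  remainder ¼u + 4v - 15/4 ≠ 0; add k_3 = ¼u + 4v - 15/4 to the basis.

S(h_1,k_3): lcm = uv. S = 2u - 16v² + 35/2v + ½.
  leading term u: subtract (8)·k_3 from 2u - 16v² + 35/2v + ½ → -16v² - 29/2v + 61/2
  leading term v²: no divisor's leading term divides it; move -16v² to the remainder.
  leading term v: no divisor's leading term divides it; move -29/2v to the remainder.
  leading term 1: no divisor's leading term divides it; move 61/2 to the remainder.
  remainder -16v² - 29/2v + 61/2 ≠ 0; add k_4 = -16v² - 29/2v + 61/2 to the basis.

The other S-polynomials (S(h_2,k_3), S(h_1,k_4), S(h_2,k_4), S(k_3,k_4)) all reduce to 0 modulo the current basis, so we have a Gröbner basis.
Inter-reduce: drop elements whose leading term is divisible by another's, tail-reduce, and make monic.
Reduced Gröbner basis: {u + 16v - 15, v² + 29/32v - 61/32}.

These coincide, so the ideals are equal.

Yes, the ideals are equal.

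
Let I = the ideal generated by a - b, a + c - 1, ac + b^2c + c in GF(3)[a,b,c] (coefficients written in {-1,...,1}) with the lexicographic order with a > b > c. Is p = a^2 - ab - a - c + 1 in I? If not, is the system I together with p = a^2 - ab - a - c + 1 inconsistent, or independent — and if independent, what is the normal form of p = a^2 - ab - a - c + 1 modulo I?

a^2 - ab - a - c + 1 lies in I (it reduces to 0).

First compute the reduced Gröbner basis of I by Buchberger's algorithm.
f_1 = a - b, LT = a.
f_2 = a + c - 1, LT = a.
f_3 = ac + b^2c + c, LT = ac.

S(f_1,f_2): lcm = a. S = -b - c + 1.
  leading term b: no divisor's leading term divides it; move -b to the remainder.
  leading term c: no divisor's leading term divides it; move -c to the remainder.
  leading term 1: no divisor's leading term divides it; move 1 to the remainder.
  remainder -b - c + 1 ≠ 0; add h_4 = -b - c + 1 to the basis.

S(f_1,f_3): lcm = ac. S = -b^2c - bc - c.
  leading term b^2c: subtract (bc)·h_4 from -b^2c - bc - c → bc^2 + bc - c
  leading term bc^2: subtract (-c^2)·h_4 from bc^2 + bc - c → bc - c^3 + c^2 - c
  leading term bc: subtract (-c)·h_4 from bc - c^3 + c^2 - c → -c^3
  leading term c^3: no divisor's leading term divides it; move -c^3 to the remainder.
  remainder -c^3 ≠ 0; add h_5 = -c^3 to the basis.

The other S-polynomials (S(f_2,f_3), S(f_1,h_4), S(f_2,h_4), S(f_3,h_4), S(f_1,h_5), S(f_2,h_5), S(f_3,h_5), S(h_4,h_5)) all reduce to 0 modulo the current basis, so we have a Gröbner basis.
Inter-reduce: drop elements whose leading term is divisible by another's, tail-reduce, and make monic.
Reduced Gröbner basis: {a + c - 1, b + c - 1, c^3}.
Label its elements g_1 = a + c - 1, g_2 = b + c - 1, g_3 = c^3.

Reduce p = a^2 - ab - a - c + 1 modulo G:
  leading term a^2: subtract (a)·g_1 from a^2 - ab - a - c + 1 → -ab - ac - c + 1
  leading term ab: subtract (-b)·g_1 from -ab - ac - c + 1 → -ac + bc - b - c + 1
  leading term ac: subtract (-c)·g_1 from -ac + bc - b - c + 1 → bc - b + c^2 + c + 1
  leading term bc: subtract (c)·g_2 from bc - b + c^2 + c + 1 → -b - c + 1
  leading term b: subtract (-1)·g_2 from -b - c + 1 → 0
  normal form = 0.
Since the normal form is 0, p ∈ I.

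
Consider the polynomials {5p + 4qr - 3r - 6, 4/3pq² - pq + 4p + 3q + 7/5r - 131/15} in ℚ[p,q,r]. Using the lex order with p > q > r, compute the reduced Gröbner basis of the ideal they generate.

G = {p + ⅘qr - ⅗r - 6/5, q³r - 3/2q²r - 3/2q² + 57/16qr - 27/16q - 57/16r + 59/16}

f_1 = 5p + 4qr - 3r - 6, LT = p.
f_2 = 4/3pq² - pq + 4p + 3q + 7/5r - 131/15, LT = pq².

S(f_1,f_2): lcm = pq². S = ¾pq - 3p + ⅘q³r - ⅗q²r - 6/5q² - 9/4q - 21/20r + 131/20.
  reduce S modulo (f_1, f_2):
  remainder ⅘q³r - 6/5q²r - 6/5q² + 57/20qr - 27/20q - 57/20r + 59/20 ≠ 0; add g_3 = ⅘q³r - 6/5q²r - 6/5q² + 57/20qr - 27/20q - 57/20r + 59/20 to the basis.

The other S-polynomials (S(f_1,g_3), S(f_2,g_3)) all reduce to 0 modulo the current basis, so we have a Gröbner basis.
Inter-reduce: drop elements whose leading term is divisible by another's, tail-reduce, and make monic.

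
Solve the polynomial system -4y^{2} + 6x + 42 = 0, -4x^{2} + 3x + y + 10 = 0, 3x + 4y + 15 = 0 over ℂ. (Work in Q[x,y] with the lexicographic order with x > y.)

{(-1, -3)}

Compute a lex Gröbner basis by Buchberger's algorithm.
f_1 = 6x - 4y^{2} + 42, LT = x.
f_2 = -4x^{2} + 3x + y + 10, LT = x^{2}.
f_3 = 3x + 4y + 15, LT = x.

S(f_1,f_2): lcm = x^{2}. S = -\tfrac{2}{3}xy^{2} + \tfrac{31}{4}x + \tfrac{1}{4}y + \tfrac{5}{2}.
  reduce S modulo (f_1, f_2, f_3):
  remainder -\tfrac{4}{9}y^{4} + \tfrac{59}{6}y^{2} + \tfrac{1}{4}y - \tfrac{207}{4} ≠ 0; add h_4 = -\tfrac{4}{9}y^{4} + \tfrac{59}{6}y^{2} + \tfrac{1}{4}y - \tfrac{207}{4} to the basis.

S(f_1,f_3): lcm = x. S = -\tfrac{2}{3}y^{2} - \tfrac{4}{3}y + 2.
  reduce S modulo (f_1, f_2, f_3, h_4):
  remainder -\tfrac{2}{3}y^{2} - \tfrac{4}{3}y + 2 ≠ 0; add h_5 = -\tfrac{2}{3}y^{2} - \tfrac{4}{3}y + 2 to the basis.

S(f_2,f_3): lcm = x^{2}. S = -\tfrac{4}{3}xy - \tfrac{23}{4}x - \tfrac{1}{4}y - \tfrac{5}{2}.
  reduce S modulo (f_1, f_2, f_3, h_4, h_5):
  remainder \tfrac{379}{36}y + \tfrac{379}{12} ≠ 0; add h_6 = \tfrac{379}{36}y + \tfrac{379}{12} to the basis.

The other S-polynomials (S(f_1,h_4), S(f_2,h_4), S(f_3,h_4), S(f_1,h_5), S(f_2,h_5), S(f_3,h_5), S(h_4,h_5), S(f_1,h_6), S(f_2,h_6), S(f_3,h_6), S(h_4,h_6), S(h_5,h_6)) all reduce to 0 modulo the current basis, so we have a Gröbner basis.
Inter-reduce: drop elements whose leading term is divisible by another's, tail-reduce, and make monic.
Reduced Gröbner basis: {x + 1, y + 3}.

Since the basis is lex-ordered, y + 3 is univariate in y. Its roots are {-3}. Back-substituting each root into the other basis elements fixes the other coordinates.
  y = -3: the earlier basis element becomes x + 1 = 0, giving x = -1 — point (-1, -3).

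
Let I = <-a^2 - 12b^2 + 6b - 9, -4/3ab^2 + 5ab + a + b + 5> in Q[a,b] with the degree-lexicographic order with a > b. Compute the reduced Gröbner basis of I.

G = {b^4 - 17/4b^3 + 1/16ab + 15/8b^2 + 5/16a - 39/16b - 9/16, ab^2 - 15/4ab - 3/4a - 3/4b - 15/4, a^2 + 12b^2 - 6b + 9}

This is the nonlinear analogue of row-reducing a linear system.

f_1 = -a^2 - 12b^2 + 6b - 9, LT = a^2.
f_2 = -4/3ab^2 + 5ab + a + b + 5, LT = ab^2.

S(f_1,f_2): lcm = a^2b^2. S = 12b^4 + 15/4a^2b - 6b^3 + 3/4a^2 + 3/4ab + 9b^2 + 15/4a.
  reduce S modulo (f_1, f_2):
  remainder 12b^4 - 51b^3 + 3/4ab + 45/2b^2 + 15/4a - 117/4b - 27/4 ≠ 0; add g_3 = 12b^4 - 51b^3 + 3/4ab + 45/2b^2 + 15/4a - 117/4b - 27/4 to the basis.

The other S-polynomials (S(f_1,g_3), S(f_2,g_3)) all reduce to 0 modulo the current basis, so we have a Gröbner basis.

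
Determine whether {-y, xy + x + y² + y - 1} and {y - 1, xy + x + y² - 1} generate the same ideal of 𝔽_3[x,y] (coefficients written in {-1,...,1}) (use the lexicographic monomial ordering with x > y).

For a fixed monomial order, each ideal has a unique reduced Gröbner basis; comparing bases decides equality.
Buchberger on the first generating set:
f_1 = -y, LT = y.
f_2 = xy + x + y² + y - 1, LT = xy.

S(f_1,f_2): lcm = xy. S = -x - y² - y + 1.
  reduce S modulo (f_1, f_2):
  remainder -x + 1 ≠ 0; add g_3 = -x + 1 to the basis.

The other S-polynomials (S(f_1,g_3), S(f_2,g_3)) all reduce to 0 modulo the current basis, so we have a Gröbner basis.
Inter-reduce: drop elements whose leading term is divisible by another's, tail-reduce, and make monic.
Reduced Gröbner basis: {x - 1, y}.

Buchberger on the second generating set:
h_1 = y - 1, LT = y.
h_2 = xy + x + y² - 1, LT = xy.

S(h_1,h_2): lcm = xy. S = x - y² + 1.
  reduce S modulo (h_1, h_2):
  remainder x ≠ 0; add k_3 = x to the basis.

The other S-polynomials (S(h_1,k_3), S(h_2,k_3)) all reduce to 0 modulo the current basis, so we have a Gröbner basis.
Inter-reduce: drop elements whose leading term is divisible by another's, tail-reduce, and make monic.
Reduced Gröbner basis: {x, y - 1}.

These differ, so the ideals are not equal.
The same test decides containment: I ⊆ J iff every generator of I reduces to 0 modulo a Gröbner basis of J.

No, the ideals differ.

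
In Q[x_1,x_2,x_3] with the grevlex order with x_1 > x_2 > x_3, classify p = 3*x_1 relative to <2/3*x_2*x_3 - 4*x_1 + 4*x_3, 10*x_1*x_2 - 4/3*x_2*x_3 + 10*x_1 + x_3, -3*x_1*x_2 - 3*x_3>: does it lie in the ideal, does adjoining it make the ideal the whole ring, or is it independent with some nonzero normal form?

First compute the reduced Gröbner basis of I by Buchberger's algorithm.
f_1 = 2/3*x_2*x_3 - 4*x_1 + 4*x_3, LT = x_2*x_3.
f_2 = 10*x_1*x_2 - 4/3*x_2*x_3 + 10*x_1 + x_3, LT = x_1*x_2.
f_3 = -3*x_1*x_2 - 3*x_3, LT = x_1*x_2.

S(f_1,f_2): lcm = x_1*x_2*x_3. S = 2/15*x_2*x_3**2 - 6*x_1**2 + 5*x_1*x_3 - 1/10*x_3**2.
  reduce S modulo (f_1, f_2, f_3):
  remainder -6*x_1**2 + 29/5*x_1*x_3 - 9/10*x_3**2 ≠ 0; add h_4 = -6*x_1**2 + 29/5*x_1*x_3 - 9/10*x_3**2 to the basis.

S(f_1,f_3): lcm = x_1*x_2*x_3. S = -6*x_1**2 + 6*x_1*x_3 - x_3**2.
  reduce S modulo (f_1, f_2, f_3, h_4):
  remainder 1/5*x_1*x_3 - 1/10*x_3**2 ≠ 0; add h_5 = 1/5*x_1*x_3 - 1/10*x_3**2 to the basis.

S(f_2,f_3): lcm = x_1*x_2. S = -2/15*x_2*x_3 + x_1 - 9/10*x_3.
  reduce S modulo (f_1, f_2, f_3, h_4, h_5):
  remainder 1/5*x_1 - 1/10*x_3 ≠ 0; add h_6 = 1/5*x_1 - 1/10*x_3 to the basis.

S(f_3,h_4): lcm = x_1**2*x_2. S = 29/30*x_1*x_2*x_3 - 3/20*x_2*x_3**2 + x_1*x_3.
  reduce S modulo (f_1, f_2, f_3, h_4, h_5, h_6):
  remainder -1/60*x_3**2 ≠ 0; add h_7 = -1/60*x_3**2 to the basis.

S(f_2,h_6): lcm = x_1*x_2. S = 11/30*x_2*x_3 + x_1 + 1/10*x_3.
  reduce S modulo (f_1, f_2, f_3, h_4, h_5, h_6, h_7):
  remainder -1/2*x_3 ≠ 0; add h_8 = -1/2*x_3 to the basis.

The other S-polynomials (S(f_1,h_4), S(f_2,h_4), S(f_1,h_5), S(f_2,h_5), S(f_3,h_5), S(h_4,h_5), S(f_1,h_6), S(f_3,h_6), S(h_4,h_6), S(h_5,h_6), S(f_1,h_7), S(f_2,h_7), S(f_3,h_7), S(h_4,h_7), S(h_5,h_7), S(h_6,h_7), S(f_1,h_8), S(f_2,h_8), S(f_3,h_8), S(h_4,h_8), S(h_5,h_8), S(h_6,h_8), S(h_7,h_8)) all reduce to 0 modulo the current basis, so we have a Gröbner basis.
Inter-reduce: drop elements whose leading term is divisible by another's, tail-reduce, and make monic.
Reduced Gröbner basis: {x_1, x_3}.
Label its elements g_1 = x_1, g_2 = x_3.

Reduce p = 3*x_1 modulo G:
  leading term x_1: subtract (3)·g_1 from 3*x_1 → 0
  normal form = 0.
Since the normal form is 0, p ∈ I.

3*x_1 lies in I (it reduces to 0).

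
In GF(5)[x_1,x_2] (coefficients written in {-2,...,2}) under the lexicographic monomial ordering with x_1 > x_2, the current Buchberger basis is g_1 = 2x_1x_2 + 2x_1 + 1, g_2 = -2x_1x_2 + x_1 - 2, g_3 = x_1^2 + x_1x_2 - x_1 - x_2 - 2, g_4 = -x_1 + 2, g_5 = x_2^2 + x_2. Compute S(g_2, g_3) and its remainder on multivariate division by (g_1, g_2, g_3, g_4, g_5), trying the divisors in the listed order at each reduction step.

lcm(LM(g_2), LM(g_3)) = x_1^2x_2.
S = (lcm/LT(g_2))·g_2 − (lcm/LT(g_3))·g_3 = 2x_1^2 - x_1x_2^2 + x_1x_2 + x_1 + x_2^2 + 2x_2.
Reduce S modulo (g_1, g_2, g_3, g_4, g_5) in that order:
  leading term x_1^2: subtract (2)·g_3 from 2x_1^2 - x_1x_2^2 + x_1x_2 + x_1 + x_2^2 + 2x_2 → -x_1x_2^2 - x_1x_2 - 2x_1 + x_2^2 - x_2 - 1
  leading term x_1x_2^2: subtract (2x_2)·g_1 from -x_1x_2^2 - x_1x_2 - 2x_1 + x_2^2 - x_2 - 1 → -2x_1 + x_2^2 + 2x_2 - 1
  leading term x_1: subtract (2)·g_4 from -2x_1 + x_2^2 + 2x_2 - 1 → x_2^2 + 2x_2
  leading term x_2^2: subtract (1)·g_5 from x_2^2 + 2x_2 → x_2
  leading term x_2: no divisor's leading term divides it; move x_2 to the remainder.
The remainder x_2 is nonzero, so it would be added as the next basis element.
An S-polynomial is built so that the two leading terms cancel; whether anything survives reduction is exactly the Gröbner-basis criterion.

S(g_2, g_3) = 2x_1^2 - x_1x_2^2 + x_1x_2 + x_1 + x_2^2 + 2x_2; remainder on division = x_2.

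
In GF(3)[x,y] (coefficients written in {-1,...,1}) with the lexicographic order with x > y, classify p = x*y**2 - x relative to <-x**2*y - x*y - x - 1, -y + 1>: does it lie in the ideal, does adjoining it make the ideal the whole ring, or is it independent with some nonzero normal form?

x*y**2 - x lies in I (it reduces to 0).

First compute the reduced Gröbner basis of I by Buchberger's algorithm.
f_1 = -x**2*y - x*y - x - 1, LT = x**2*y.
f_2 = -y + 1, LT = y.

S(f_1,f_2): lcm = x**2*y. S = x**2 + x*y + x + 1.
  leading term x**2: no divisor's leading term divides it; move x**2 to the remainder.
  leading term x*y: subtract (-x)·f_2 from x*y + x + 1 → -x + 1
  leading term x: no divisor's leading term divides it; move -x to the remainder.
  leading term 1: no divisor's leading term divides it; move 1 to the remainder.
  remainder x**2 - x + 1 ≠ 0; add h_3 = x**2 - x + 1 to the basis.

The other S-polynomials (S(f_1,h_3), S(f_2,h_3)) all reduce to 0 modulo the current basis, so we have a Gröbner basis.
Inter-reduce: drop elements whose leading term is divisible by another's, tail-reduce, and make monic.
Reduced Gröbner basis: {x**2 - x + 1, y - 1}.
Label its elements g_1 = x**2 - x + 1, g_2 = y - 1.

Reduce p = x*y**2 - x modulo G:
  leading term x*y**2: subtract (x*y)·g_2 from x*y**2 - x → x*y - x
  leading term x*y: subtract (x)·g_2 from x*y - x → 0
  normal form = 0.
Since the normal form is 0, p ∈ I.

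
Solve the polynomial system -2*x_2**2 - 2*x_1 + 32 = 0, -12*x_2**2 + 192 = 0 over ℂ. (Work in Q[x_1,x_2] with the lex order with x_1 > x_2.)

Compute a lex Gröbner basis by Buchberger's algorithm.
f_1 = -2*x_1 - 2*x_2**2 + 32, LT = x_1.
f_2 = -12*x_2**2 + 192, LT = x_2**2.

The S-polynomials (S(f_1,f_2)) all reduce to 0 modulo the current basis, so we have a Gröbner basis.
Inter-reduce: drop elements whose leading term is divisible by another's, tail-reduce, and make monic.
Reduced Gröbner basis: {x_1, x_2**2 - 16}.

The lex basis is triangular: the last element involves only x_2. Solving x_2**2 - 16 = 0 gives x_2 ∈ {-4, 4}; substituting each value into the earlier elements determines the remaining variables.
  x_2 = -4: the earlier basis element becomes x_1 = 0, giving x_1 = 0 — point (0, -4).
  x_2 = 4: the earlier basis element becomes x_1 = 0, giving x_1 = 0 — point (0, 4).

{(0, -4), (0, 4)}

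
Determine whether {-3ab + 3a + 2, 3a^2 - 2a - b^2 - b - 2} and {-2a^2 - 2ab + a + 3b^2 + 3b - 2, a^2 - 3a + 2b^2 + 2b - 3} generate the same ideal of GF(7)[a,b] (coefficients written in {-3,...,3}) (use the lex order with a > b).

For a fixed monomial order, each ideal has a unique reduced Gröbner basis; comparing bases decides equality.
Buchberger on the first generating set:
f_1 = -3ab + 3a + 2, LT = ab.
f_2 = 3a^2 - 2a - b^2 - b - 2, LT = a^2.

S(f_1,f_2): lcm = a^2b. S = -a^2 + 3ab - 3a - 2b^3 - 2b^2 + 3b.
  leading term a^2: subtract (2)·f_2 from -a^2 + 3ab - 3a - 2b^3 - 2b^2 + 3b → 3ab + a - 2b^3 - 2b - 3
  leading term ab: subtract (-1)·f_1 from 3ab + a - 2b^3 - 2b - 3 → -3a - 2b^3 - 2b - 1
  leading term a: no divisor's leading term divides it; move -3a to the remainder.
  leading term b^3: no divisor's leading term divides it; move -2b^3 to the remainder.
  leading term b: no divisor's leading term divides it; move -2b to the remainder.
  leading term 1: no divisor's leading term divides it; move -1 to the remainder.
  remainder -3a - 2b^3 - 2b - 1 ≠ 0; add g_3 = -3a - 2b^3 - 2b - 1 to the basis.

S(f_1,g_3): lcm = ab. S = -a - 3b^4 - 3b^2 + 2b - 3.
  leading term a: subtract (-2)·g_3 from -a - 3b^4 - 3b^2 + 2b - 3 → -3b^4 + 3b^3 - 3b^2 - 2b + 2
  leading term b^4: no divisor's leading term divides it; move -3b^4 to the remainder.
  leading term b^3: no divisor's leading term divides it; move 3b^3 to the remainder.
  leading term b^2: no divisor's leading term divides it; move -3b^2 to the remainder.
  leading term b: no divisor's leading term divides it; move -2b to the remainder.
  leading term 1: no divisor's leading term divides it; move 2 to the remainder.
  remainder -3b^4 + 3b^3 - 3b^2 - 2b + 2 ≠ 0; add g_4 = -3b^4 + 3b^3 - 3b^2 - 2b + 2 to the basis.

The other S-polynomials (S(f_2,g_3), S(f_1,g_4), S(f_2,g_4), S(g_3,g_4)) all reduce to 0 modulo the current basis, so we have a Gröbner basis.
Inter-reduce: drop elements whose leading term is divisible by another's, tail-reduce, and make monic.
Reduced Gröbner basis: {a + 3b^3 + 3b - 2, b^4 - b^3 + b^2 + 3b - 3}.

Buchberger on the second generating set:
h_1 = -2a^2 - 2ab + a + 3b^2 + 3b - 2, LT = a^2.
h_2 = a^2 - 3a + 2b^2 + 2b - 3, LT = a^2.

S(h_1,h_2): lcm = a^2. S = ab - a - 3.
  leading term ab: no divisor's leading term divides it; move ab to the remainder.
  leading term a: no divisor's leading term divides it; move -a to the remainder.
  leading term 1: no divisor's leading term divides it; move -3 to the remainder.
  remainder ab - a - 3 ≠ 0; add k_3 = ab - a - 3 to the basis.

S(h_1,k_3): lcm = a^2b. S = a^2 + ab^2 + 3ab + 3a + 2b^3 + 2b^2 + b.
  leading term a^2: subtract (3)·h_1 from a^2 + ab^2 + 3ab + 3a + 2b^3 + 2b^2 + b → ab^2 + 2ab + 2b^3 - b - 1
  leading term ab^2: subtract (b)·k_3 from ab^2 + 2ab + 2b^3 - b - 1 → 3ab + 2b^3 + 2b - 1
  leading term ab: subtract (3)·k_3 from 3ab + 2b^3 + 2b - 1 → 3a + 2b^3 + 2b + 1
  leading term a: no divisor's leading term divides it; move 3a to the remainder.
  leading term b^3: no divisor's leading term divides it; move 2b^3 to the remainder.
  leading term b: no divisor's leading term divides it; move 2b to the remainder.
  leading term 1: no divisor's leading term divides it; move 1 to the remainder.
  remainder 3a + 2b^3 + 2b + 1 ≠ 0; add k_4 = 3a + 2b^3 + 2b + 1 to the basis.

S(k_3,k_4): lcm = ab. S = -a - 3b^4 - 3b^2 + 2b - 3.
  leading term a: subtract (2)·k_4 from -a - 3b^4 - 3b^2 + 2b - 3 → -3b^4 + 3b^3 - 3b^2 - 2b + 2
  leading term b^4: no divisor's leading term divides it; move -3b^4 to the remainder.
  leading term b^3: no divisor's leading term divides it; move 3b^3 to the remainder.
  leading term b^2: no divisor's leading term divides it; move -3b^2 to the remainder.
  leading term b: no divisor's leading term divides it; move -2b to the remainder.
  leading term 1: no divisor's leading term divides it; move 2 to the remainder.
  remainder -3b^4 + 3b^3 - 3b^2 - 2b + 2 ≠ 0; add k_5 = -3b^4 + 3b^3 - 3b^2 - 2b + 2 to the basis.

The other S-polynomials (S(h_2,k_3), S(h_1,k_4), S(h_2,k_4), S(h_1,k_5), S(h_2,k_5), S(k_3,k_5), S(k_4,k_5)) all reduce to 0 modulo the current basis, so we have a Gröbner basis.
Inter-reduce: drop elements whose leading term is divisible by another's, tail-reduce, and make monic.
Reduced Gröbner basis: {a + 3b^3 + 3b - 2, b^4 - b^3 + b^2 + 3b - 3}.

The two bases agree; hence the ideals are identical.
The choice of monomial ordering does not affect the verdict — as long as both bases are computed under the same ordering, their equality decides ideal equality.

Yes, the ideals are equal.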